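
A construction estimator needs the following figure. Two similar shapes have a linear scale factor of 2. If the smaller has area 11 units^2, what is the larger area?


Linear scale factor k = 2
Original area = 11 units^2
Rule: under a linear scaling by k, areas scale by k^2.
k^2 = 2^2 = 4
New area = 11 * 4
New area = 44
44 units^2


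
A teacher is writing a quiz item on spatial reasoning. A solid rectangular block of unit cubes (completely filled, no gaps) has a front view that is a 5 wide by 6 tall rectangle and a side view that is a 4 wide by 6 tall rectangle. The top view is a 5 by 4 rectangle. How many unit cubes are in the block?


Orthographic views of a solid rectangular block:
Front view 5 x 6 -> length = 5, height = 6
Side view 4 x 6 -> width = 4, height = 6 (consistent)
Top view 5 x 4 -> confirms length = 5, width = 4
The block is 5 x 4 x 6.
Total unit cubes = 5 * 4 * 6 = 120
120 unit cubes


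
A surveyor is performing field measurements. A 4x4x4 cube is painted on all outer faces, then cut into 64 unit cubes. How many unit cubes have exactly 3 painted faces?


Large cube: 4 x 4 x 4, cut into unit cubes.
Cubes with 3 painted faces are at the corners. A cube always has 8 corners.
Count = 8
8 unit cubes


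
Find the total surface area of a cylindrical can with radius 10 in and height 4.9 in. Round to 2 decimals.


Shape: closed cylinder
Radius r = 10 in, Height h = 4.9 in
Formula: SA = 2*pi*r^2 + 2*pi*r*h = 2*pi*r*(r + h)
r + h = 14.9
2 * r * (r + h) = 2 * 10 * 14.9 = 298
SA = 298 * pi
SA = 936.19
936.19 in^2


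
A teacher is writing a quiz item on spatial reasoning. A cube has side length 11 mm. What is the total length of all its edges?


Shape: cube
Side s = 11 mm
A cube has 12 edges, all equal.
Formula: total edge length = 12 * s
Total = 12 * 11
Total = 132
132 mm


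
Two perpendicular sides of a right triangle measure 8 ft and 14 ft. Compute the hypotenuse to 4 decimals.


Shape: right triangle
Legs a = 8 ft, b = 14 ft
Formula: c = sqrt(a^2 + b^2)
a^2 = 64, b^2 = 196
a^2 + b^2 = 260
c = sqrt(260)
c = 16.1245
16.1245 ft


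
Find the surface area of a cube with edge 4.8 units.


Shape: cube
Side s = 4.8 units
A cube has 6 square faces.
Formula: SA = 6 * s^2
s^2 = 23.04
SA = 6 * 23.04
SA = 138.24
138.24 units^2


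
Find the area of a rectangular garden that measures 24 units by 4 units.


Shape: rectangle
Length l = 24 units, Width w = 4 units
Formula: A = l * w
A = 24 * 4
A = 96
96 units^2


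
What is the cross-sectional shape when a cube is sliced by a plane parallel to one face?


Solid: cube
Cutting plane: parallel to one face
Visualize the intersection of the plane with the solid's surface.
The boundary of the cut region is a square.
square


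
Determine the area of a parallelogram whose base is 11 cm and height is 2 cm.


Shape: parallelogram
Base b = 11 cm, Height h = 2 cm
Formula: A = b * h
A = 11 * 2
A = 22
22 cm^2


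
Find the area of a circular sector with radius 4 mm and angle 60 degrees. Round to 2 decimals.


Shape: circular sector
Radius r = 4 mm, Angle = 60 degrees
Formula: A = (angle/360) * pi * r^2
r^2 = 16
Fraction of circle = 60/360
A = (60/360) * pi * 16
A = 2.666667 * pi
A = 8.38
8.38 mm^2


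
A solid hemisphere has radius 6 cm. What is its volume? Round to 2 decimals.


Shape: hemisphere (half of a sphere)
Radius r = 6 cm
Formula: V = (1/2) * (4/3) * pi * r^3 = (2/3) * pi * r^3
r^3 = 216
(2/3) * 216 = 144
V = 144 * pi
V = 452.39
452.39 cm^3


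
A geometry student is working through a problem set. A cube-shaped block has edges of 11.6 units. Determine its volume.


Shape: cube
Side s = 11.6 units
Formula: V = s^3
V = 11.6 * 11.6 * 11.6
V = 134.56 * 11.6
V = 1560.896
1560.896 units^3


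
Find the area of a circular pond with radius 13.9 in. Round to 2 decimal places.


Shape: circle
Radius r = 13.9 in
Formula: A = pi * r^2
r^2 = 13.9^2 = 193.21
A = pi * 193.21
A = 606.99
606.99 in^2


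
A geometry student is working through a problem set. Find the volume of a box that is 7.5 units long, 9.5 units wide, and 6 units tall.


Shape: rectangular prism
l = 7.5 units, w = 9.5 units, h = 6 units
Formula: V = l * w * h
V = 7.5 * 9.5 * 6
V = 71.25 * 6
V = 427.5
427.5 units^3


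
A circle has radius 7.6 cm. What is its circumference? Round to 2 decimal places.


Shape: circle
Radius r = 7.6 cm
Formula: C = 2 * pi * r
C = 2 * pi * 7.6
C = 15.2 * pi
C = 47.75
47.75 cm


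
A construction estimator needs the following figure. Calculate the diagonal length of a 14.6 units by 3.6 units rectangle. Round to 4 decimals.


Shape: rectangle (diagonal via Pythagoras)
Sides: 14.6 units and 3.6 units
Formula: d = sqrt(l^2 + w^2)
l^2 = 213.16, w^2 = 12.96
l^2 + w^2 = 226.12
d = sqrt(226.12)
d = 15.0373
15.0373 units


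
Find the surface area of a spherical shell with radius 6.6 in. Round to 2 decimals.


Shape: sphere
Radius r = 6.6 in
Formula: SA = 4 * pi * r^2
r^2 = 43.56
SA = 4 * pi * 43.56
SA = 174.24 * pi
SA = 547.39
547.39 in^2


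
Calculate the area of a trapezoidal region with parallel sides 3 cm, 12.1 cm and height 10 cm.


Shape: trapezoid
Parallel sides a = 3 cm, b = 12.1 cm; Height h = 10 cm
Formula: A = (a + b) * h / 2
a + b = 3 + 12.1 = 15.1
A = 15.1 * 10 / 2
A = 151 / 2
A = 75.5
75.5 cm^2


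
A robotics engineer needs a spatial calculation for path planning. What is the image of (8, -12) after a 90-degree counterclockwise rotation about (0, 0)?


Transformation: rotation about the origin
Original point: (8, -12)
Rule for 90 deg counterclockwise: (x, y) -> (-y, x)
Apply: (8, -12) -> (12, 8)
(12, 8)


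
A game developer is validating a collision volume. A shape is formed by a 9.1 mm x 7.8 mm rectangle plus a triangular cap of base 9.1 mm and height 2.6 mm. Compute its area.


Composite shape: rectangle + triangle
Rectangle area = 9.1 * 7.8 = 70.98
Triangle area = 0.5 * 9.1 * 2.6 = 11.83
Total = 70.98 + 11.83
Total = 82.81
82.81 mm^2


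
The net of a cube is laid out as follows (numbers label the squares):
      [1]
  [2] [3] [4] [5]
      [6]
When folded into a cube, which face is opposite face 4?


Net: cross layout. Take square 3 as the base (bottom).
Fold the four squares in the horizontal row up around 3: 2 -> left, 4 -> right, 5 wraps to the top.
Fold 1 and 6 up from 3: 1 -> back, 6 -> front.
Opposite pairs are therefore: (1, 6), (2, 4), (3, 5).
Face 4 is opposite face 2.
face 2


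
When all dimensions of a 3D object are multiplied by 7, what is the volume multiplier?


Linear scale factor k = 7
Rule: under a linear scaling by k, volumes scale by k^3.
k^3 = 7 * 7 * 7
k^3 = 49 * 7
k^3 = 343
Volume scales by a factor of 343.
343 (dimensionless)


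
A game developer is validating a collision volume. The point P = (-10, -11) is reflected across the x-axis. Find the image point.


Transformation: reflection
Original point: (-10, -11)
Rule for reflection over the x-axis: (x, y) -> (x, -y)
Apply: (-10, -11) -> (-10, 11)
(-10, 11)


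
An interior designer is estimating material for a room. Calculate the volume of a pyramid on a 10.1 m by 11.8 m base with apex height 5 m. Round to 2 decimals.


Shape: rectangular pyramid
Base: 10.1 m x 11.8 m, Height h = 5 m
Formula: V = (1/3) * base_area * h
base_area = 10.1 * 11.8 = 119.18
base_area * h = 119.18 * 5 = 595.9
V = 595.9 / 3
V = 198.63
198.63 m^3


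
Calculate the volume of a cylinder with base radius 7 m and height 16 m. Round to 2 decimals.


Shape: cylinder
Radius r = 7 m, Height h = 16 m
Formula: V = pi * r^2 * h
r^2 = 49
V = pi * 49 * 16
V = 784 * pi
V = 2463.01
2463.01 m^3


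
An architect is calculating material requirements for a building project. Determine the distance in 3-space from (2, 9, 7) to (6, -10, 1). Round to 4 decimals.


3D distance between two points
P1 = (2, 9, 7), P2 = (6, -10, 1)
Formula: d = sqrt((x2-x1)^2 + (y2-y1)^2 + (z2-z1)^2)
dx = 6 - 2 = 4
dy = -10 - 9 = -19
dz = 1 - 7 = -6
dx^2 + dy^2 + dz^2 = 16 + 361 + 36 = 413
d = sqrt(413)
d = 20.3224
20.3224 units


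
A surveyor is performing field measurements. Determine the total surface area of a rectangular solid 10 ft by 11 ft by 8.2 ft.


Shape: rectangular prism
l = 10 ft, w = 11 ft, h = 8.2 ft
Formula: SA = 2(lw + lh + wh)
lw = 110, lh = 82, wh = 90.2
lw + lh + wh = 282.2
SA = 2 * 282.2
SA = 564.4
564.4 ft^2


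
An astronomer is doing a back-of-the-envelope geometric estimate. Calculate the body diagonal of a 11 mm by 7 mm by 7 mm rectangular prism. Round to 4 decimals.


Shape: rectangular box (space diagonal)
l = 11 mm, w = 7 mm, h = 7 mm
Visualize: the diagonal of the base, then a right triangle with that diagonal and the height.
Formula: d = sqrt(l^2 + w^2 + h^2)
l^2 + w^2 + h^2 = 121 + 49 + 49 = 219
d = sqrt(219)
d = 14.7986
14.7986 mm


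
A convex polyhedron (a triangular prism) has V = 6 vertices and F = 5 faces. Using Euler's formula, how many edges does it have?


Polyhedron: triangular prism
Euler's formula for convex polyhedra: V - E + F = 2
Given: V = 6 vertices and F = 5 faces
Solve for E:
E = V + F - 2 = 6 + 5 - 2 = 9
9 edges


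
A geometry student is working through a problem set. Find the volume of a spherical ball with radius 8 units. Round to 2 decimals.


Shape: sphere
Radius r = 8 units
Formula: V = (4/3) * pi * r^3
r^3 = 512
(4/3) * 512 = 682.666667
V = 682.666667 * pi
V = 2144.66
2144.66 units^3


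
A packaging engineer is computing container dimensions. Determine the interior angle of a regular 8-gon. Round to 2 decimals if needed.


Shape: regular octagon (8 sides)
Formula: interior angle = (n - 2) * 180 / n
(n - 2) = 6
(n - 2) * 180 = 1080
angle = 1080 / 8
angle = 135
135 degrees


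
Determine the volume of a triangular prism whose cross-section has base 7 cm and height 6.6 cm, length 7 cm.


Shape: triangular prism
Triangle base = 7 cm, triangle height = 6.6 cm, prism length L = 7 cm
Formula: V = (1/2 * b * h_tri) * L
Cross-section area = 0.5 * 7 * 6.6 = 23.1
V = 23.1 * 7
V = 161.7
161.7 cm^3


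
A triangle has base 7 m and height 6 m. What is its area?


Shape: triangle
Base b = 7 m, Height h = 6 m
Formula: A = (1/2) * b * h
A = 0.5 * 7 * 6
A = 0.5 * 42
A = 21
21 m^2


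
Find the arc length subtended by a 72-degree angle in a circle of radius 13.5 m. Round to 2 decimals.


Shape: circular arc
Radius r = 13.5 m, Angle = 72 degrees
Formula: L = (angle/360) * 2 * pi * r
2 * pi * r = 27 * pi
L = (72/360) * 27 * pi
L = 5.4 * pi
L = 16.96
16.96 m


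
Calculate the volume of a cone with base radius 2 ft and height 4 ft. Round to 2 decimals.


Shape: cone
Radius r = 2 ft, Height h = 4 ft
Formula: V = (1/3) * pi * r^2 * h
r^2 = 4
pi * r^2 * h = pi * 4 * 4 = 16 * pi
V = 16 * pi / 3
V = 16.76
16.76 ft^3


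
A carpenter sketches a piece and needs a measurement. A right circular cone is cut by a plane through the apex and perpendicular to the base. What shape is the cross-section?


Solid: right circular cone
Cutting plane: through the apex and perpendicular to the base
Visualize the intersection of the plane with the solid's surface.
The boundary of the cut region is a isosceles triangle.
isosceles triangle


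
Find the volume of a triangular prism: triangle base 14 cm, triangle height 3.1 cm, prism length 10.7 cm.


Shape: triangular prism
Triangle base = 14 cm, triangle height = 3.1 cm, prism length L = 10.7 cm
Formula: V = (1/2 * b * h_tri) * L
Cross-section area = 0.5 * 14 * 3.1 = 21.7
V = 21.7 * 10.7
V = 232.19
232.19 cm^3


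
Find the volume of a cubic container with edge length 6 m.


Shape: cube
Side s = 6 m
Formula: V = s^3
V = 6 * 6 * 6
V = 36 * 6
V = 216
216 m^3


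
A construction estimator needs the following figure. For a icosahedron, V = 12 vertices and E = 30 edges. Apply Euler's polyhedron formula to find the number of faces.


Polyhedron: icosahedron
Euler's formula for convex polyhedra: V - E + F = 2
Given: V = 12 vertices and E = 30 edges
Solve for F:
F = 2 + E - V = 2 + 30 - 12 = 20
20 faces


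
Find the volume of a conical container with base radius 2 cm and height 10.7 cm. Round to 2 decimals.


Shape: cone
Radius r = 2 cm, Height h = 10.7 cm
Formula: V = (1/3) * pi * r^2 * h
r^2 = 4
pi * r^2 * h = pi * 4 * 10.7 = 42.8 * pi
V = 42.8 * pi / 3
V = 44.82
44.82 cm^3


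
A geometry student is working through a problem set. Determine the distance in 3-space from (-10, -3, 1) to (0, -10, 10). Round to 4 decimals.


3D distance between two points
P1 = (-10, -3, 1), P2 = (0, -10, 10)
Formula: d = sqrt((x2-x1)^2 + (y2-y1)^2 + (z2-z1)^2)
dx = 0 - -10 = 10
dy = -10 - -3 = -7
dz = 10 - 1 = 9
dx^2 + dy^2 + dz^2 = 100 + 49 + 81 = 230
d = sqrt(230)
d = 15.1658
15.1658 units


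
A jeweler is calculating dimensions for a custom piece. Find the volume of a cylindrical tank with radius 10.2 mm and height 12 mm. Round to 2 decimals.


Shape: cylinder
Radius r = 10.2 mm, Height h = 12 mm
Formula: V = pi * r^2 * h
r^2 = 104.04
V = pi * 104.04 * 12
V = 1248.48 * pi
V = 3922.22
3922.22 mm^3


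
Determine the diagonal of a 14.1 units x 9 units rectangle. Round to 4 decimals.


Shape: rectangle (diagonal via Pythagoras)
Sides: 14.1 units and 9 units
Formula: d = sqrt(l^2 + w^2)
l^2 = 198.81, w^2 = 81
l^2 + w^2 = 279.81
d = sqrt(279.81)
d = 16.7275
16.7275 units


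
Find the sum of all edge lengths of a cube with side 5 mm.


Shape: cube
Side s = 5 mm
A cube has 12 edges, all equal.
Formula: total edge length = 12 * s
Total = 12 * 5
Total = 60
60 mm


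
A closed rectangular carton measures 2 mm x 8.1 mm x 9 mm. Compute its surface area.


Shape: rectangular prism
l = 2 mm, w = 8.1 mm, h = 9 mm
Formula: SA = 2(lw + lh + wh)
lw = 16.2, lh = 18, wh = 72.9
lw + lh + wh = 107.1
SA = 2 * 107.1
SA = 214.2
214.2 mm^2


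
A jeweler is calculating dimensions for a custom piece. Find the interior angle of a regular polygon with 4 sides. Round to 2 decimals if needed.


Shape: regular square (4 sides)
Formula: interior angle = (n - 2) * 180 / n
(n - 2) = 2
(n - 2) * 180 = 360
angle = 360 / 4
angle = 90
90 degrees


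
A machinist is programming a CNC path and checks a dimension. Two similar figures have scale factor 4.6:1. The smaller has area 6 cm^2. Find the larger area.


Linear scale factor k = 4.6
Original area = 6 cm^2
Rule: under a linear scaling by k, areas scale by k^2.
k^2 = 4.6^2 = 21.16
New area = 6 * 21.16
New area = 126.96
126.96 cm^2


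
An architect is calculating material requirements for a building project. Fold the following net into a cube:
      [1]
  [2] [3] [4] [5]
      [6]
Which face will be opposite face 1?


Net: cross layout. Take square 3 as the base (bottom).
Fold the four squares in the horizontal row up around 3: 2 -> left, 4 -> right, 5 wraps to the top.
Fold 1 and 6 up from 3: 1 -> back, 6 -> front.
Opposite pairs are therefore: (1, 6), (2, 4), (3, 5).
Face 1 is opposite face 6.
face 6


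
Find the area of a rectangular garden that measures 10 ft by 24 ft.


Shape: rectangle
Length l = 10 ft, Width w = 24 ft
Formula: A = l * w
A = 10 * 24
A = 240
240 ft^2


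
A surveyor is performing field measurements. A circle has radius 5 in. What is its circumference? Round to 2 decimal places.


Shape: circle
Radius r = 5 in
Formula: C = 2 * pi * r
C = 2 * pi * 5
C = 10 * pi
C = 31.42
31.42 in


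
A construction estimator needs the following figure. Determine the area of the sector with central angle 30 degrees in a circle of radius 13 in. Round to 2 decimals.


Shape: circular sector
Radius r = 13 in, Angle = 30 degrees
Formula: A = (angle/360) * pi * r^2
r^2 = 169
Fraction of circle = 30/360
A = (30/360) * pi * 169
A = 14.083333 * pi
A = 44.24
44.24 in^2


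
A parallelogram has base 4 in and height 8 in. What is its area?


Shape: parallelogram
Base b = 4 in, Height h = 8 in
Formula: A = b * h
A = 4 * 8
A = 32
32 in^2


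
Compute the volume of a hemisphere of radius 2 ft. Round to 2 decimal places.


Shape: hemisphere (half of a sphere)
Radius r = 2 ft
Formula: V = (1/2) * (4/3) * pi * r^3 = (2/3) * pi * r^3
r^3 = 8
(2/3) * 8 = 5.333333
V = 5.333333 * pi
V = 16.76
16.76 ft^3


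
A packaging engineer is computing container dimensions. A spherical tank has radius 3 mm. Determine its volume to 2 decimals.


Shape: sphere
Radius r = 3 mm
Formula: V = (4/3) * pi * r^3
r^3 = 27
(4/3) * 27 = 36
V = 36 * pi
V = 113.1
113.1 mm^3


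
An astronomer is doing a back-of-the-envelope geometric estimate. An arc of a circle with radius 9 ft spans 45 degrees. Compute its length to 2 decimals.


Shape: circular arc
Radius r = 9 ft, Angle = 45 degrees
Formula: L = (angle/360) * 2 * pi * r
2 * pi * r = 18 * pi
L = (45/360) * 18 * pi
L = 2.25 * pi
L = 7.07
7.07 ft


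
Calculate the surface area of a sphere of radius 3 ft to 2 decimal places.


Shape: sphere
Radius r = 3 ft
Formula: SA = 4 * pi * r^2
r^2 = 9
SA = 4 * pi * 9
SA = 36 * pi
SA = 113.1
113.1 ft^2


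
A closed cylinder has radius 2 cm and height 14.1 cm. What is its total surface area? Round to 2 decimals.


Shape: closed cylinder
Radius r = 2 cm, Height h = 14.1 cm
Formula: SA = 2*pi*r^2 + 2*pi*r*h = 2*pi*r*(r + h)
r + h = 16.1
2 * r * (r + h) = 2 * 2 * 16.1 = 64.4
SA = 64.4 * pi
SA = 202.32
202.32 cm^2


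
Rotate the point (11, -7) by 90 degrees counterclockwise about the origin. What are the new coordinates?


Transformation: rotation about the origin
Original point: (11, -7)
Rule for 90 deg counterclockwise: (x, y) -> (-y, x)
Apply: (11, -7) -> (7, 11)
(7, 11)


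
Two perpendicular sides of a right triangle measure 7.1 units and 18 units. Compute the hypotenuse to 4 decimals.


Shape: right triangle
Legs a = 7.1 units, b = 18 units
Formula: c = sqrt(a^2 + b^2)
a^2 = 50.41, b^2 = 324
a^2 + b^2 = 374.41
c = sqrt(374.41)
c = 19.3497
19.3497 units


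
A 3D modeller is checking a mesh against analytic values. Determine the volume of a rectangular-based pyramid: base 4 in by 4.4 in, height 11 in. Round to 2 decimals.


Shape: rectangular pyramid
Base: 4 in x 4.4 in, Height h = 11 in
Formula: V = (1/3) * base_area * h
base_area = 4 * 4.4 = 17.6
base_area * h = 17.6 * 11 = 193.6
V = 193.6 / 3
V = 64.53
64.53 in^3


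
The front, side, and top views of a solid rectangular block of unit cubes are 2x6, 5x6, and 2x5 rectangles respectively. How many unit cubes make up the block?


Orthographic views of a solid rectangular block:
Front view 2 x 6 -> length = 2, height = 6
Side view 5 x 6 -> width = 5, height = 6 (consistent)
Top view 2 x 5 -> confirms length = 2, width = 5
The block is 2 x 5 x 6.
Total unit cubes = 2 * 5 * 6 = 60
60 unit cubes


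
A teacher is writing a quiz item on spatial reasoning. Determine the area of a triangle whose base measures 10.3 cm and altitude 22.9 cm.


Shape: triangle
Base b = 10.3 cm, Height h = 22.9 cm
Formula: A = (1/2) * b * h
A = 0.5 * 10.3 * 22.9
A = 0.5 * 235.87
A = 117.935
117.935 cm^2


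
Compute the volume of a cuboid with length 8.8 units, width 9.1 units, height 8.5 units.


Shape: rectangular prism
l = 8.8 units, w = 9.1 units, h = 8.5 units
Formula: V = l * w * h
V = 8.8 * 9.1 * 8.5
V = 80.08 * 8.5
V = 680.68
680.68 units^3


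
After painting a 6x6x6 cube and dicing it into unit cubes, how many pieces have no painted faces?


Large cube: 6 x 6 x 6, cut into unit cubes.
n = 6, so n - 2 = 4
Unpainted cubes form the interior (n - 2)^3 block.
(n - 2)^3 = 4^3 = 64
64 unit cubes


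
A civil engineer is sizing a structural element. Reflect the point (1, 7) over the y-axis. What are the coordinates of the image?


Transformation: reflection
Original point: (1, 7)
Rule for reflection over the y-axis: (x, y) -> (-x, y)
Apply: (1, 7) -> (-1, 7)
(-1, 7)


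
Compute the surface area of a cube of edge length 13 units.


Shape: cube
Side s = 13 units
A cube has 6 square faces.
Formula: SA = 6 * s^2
s^2 = 169
SA = 6 * 169
SA = 1014
1014 units^2


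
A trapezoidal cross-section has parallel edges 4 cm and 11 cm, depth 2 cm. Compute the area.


Shape: trapezoid
Parallel sides a = 4 cm, b = 11 cm; Height h = 2 cm
Formula: A = (a + b) * h / 2
a + b = 4 + 11 = 15
A = 15 * 2 / 2
A = 30 / 2
A = 15
15 cm^2


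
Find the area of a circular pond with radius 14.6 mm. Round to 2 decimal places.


Shape: circle
Radius r = 14.6 mm
Formula: A = pi * r^2
r^2 = 14.6^2 = 213.16
A = pi * 213.16
A = 669.66
669.66 mm^2


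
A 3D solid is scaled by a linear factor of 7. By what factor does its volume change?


Linear scale factor k = 7
Rule: under a linear scaling by k, volumes scale by k^3.
k^3 = 7 * 7 * 7
k^3 = 49 * 7
k^3 = 343
Volume scales by a factor of 343.
343 (dimensionless)


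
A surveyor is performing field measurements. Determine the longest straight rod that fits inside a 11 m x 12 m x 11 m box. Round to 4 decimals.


Shape: rectangular box (space diagonal)
l = 11 m, w = 12 m, h = 11 m
Visualize: the diagonal of the base, then a right triangle with that diagonal and the height.
Formula: d = sqrt(l^2 + w^2 + h^2)
l^2 + w^2 + h^2 = 121 + 144 + 121 = 386
d = sqrt(386)
d = 19.6469
19.6469 m


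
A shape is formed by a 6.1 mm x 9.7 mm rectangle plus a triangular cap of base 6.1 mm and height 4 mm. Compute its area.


Composite shape: rectangle + triangle
Rectangle area = 6.1 * 9.7 = 59.17
Triangle area = 0.5 * 6.1 * 4 = 12.2
Total = 59.17 + 12.2
Total = 71.37
71.37 mm^2


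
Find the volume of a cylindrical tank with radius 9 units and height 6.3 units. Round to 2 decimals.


Shape: cylinder
Radius r = 9 units, Height h = 6.3 units
Formula: V = pi * r^2 * h
r^2 = 81
V = pi * 81 * 6.3
V = 510.3 * pi
V = 1603.15
1603.15 units^3


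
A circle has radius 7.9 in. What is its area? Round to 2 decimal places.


Shape: circle
Radius r = 7.9 in
Formula: A = pi * r^2
r^2 = 7.9^2 = 62.41
A = pi * 62.41
A = 196.07
196.07 in^2


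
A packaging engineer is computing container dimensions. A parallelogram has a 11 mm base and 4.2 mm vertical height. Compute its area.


Shape: parallelogram
Base b = 11 mm, Height h = 4.2 mm
Formula: A = b * h
A = 11 * 4.2
A = 46.2
46.2 mm^2


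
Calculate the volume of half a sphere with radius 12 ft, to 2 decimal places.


Shape: hemisphere (half of a sphere)
Radius r = 12 ft
Formula: V = (1/2) * (4/3) * pi * r^3 = (2/3) * pi * r^3
r^3 = 1728
(2/3) * 1728 = 1152
V = 1152 * pi
V = 3619.11
3619.11 ft^3


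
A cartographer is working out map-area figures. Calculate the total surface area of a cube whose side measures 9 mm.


Shape: cube
Side s = 9 mm
A cube has 6 square faces.
Formula: SA = 6 * s^2
s^2 = 81
SA = 6 * 81
SA = 486
486 mm^2


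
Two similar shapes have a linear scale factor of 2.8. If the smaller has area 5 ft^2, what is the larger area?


Linear scale factor k = 2.8
Original area = 5 ft^2
Rule: under a linear scaling by k, areas scale by k^2.
k^2 = 2.8^2 = 7.84
New area = 5 * 7.84
New area = 39.2
39.2 ft^2


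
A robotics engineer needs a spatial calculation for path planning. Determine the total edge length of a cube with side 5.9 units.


Shape: cube
Side s = 5.9 units
A cube has 12 edges, all equal.
Formula: total edge length = 12 * s
Total = 12 * 5.9
Total = 70.8
70.8 units


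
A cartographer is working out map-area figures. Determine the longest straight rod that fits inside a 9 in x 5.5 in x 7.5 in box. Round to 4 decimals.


Shape: rectangular box (space diagonal)
l = 9 in, w = 5.5 in, h = 7.5 in
Visualize: the diagonal of the base, then a right triangle with that diagonal and the height.
Formula: d = sqrt(l^2 + w^2 + h^2)
l^2 + w^2 + h^2 = 81 + 30.25 + 56.25 = 167.5
d = sqrt(167.5)
d = 12.9422
12.9422 in


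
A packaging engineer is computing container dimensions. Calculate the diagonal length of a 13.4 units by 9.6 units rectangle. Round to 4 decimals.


Shape: rectangle (diagonal via Pythagoras)
Sides: 13.4 units and 9.6 units
Formula: d = sqrt(l^2 + w^2)
l^2 = 179.56, w^2 = 92.16
l^2 + w^2 = 271.72
d = sqrt(271.72)
d = 16.4839
16.4839 units


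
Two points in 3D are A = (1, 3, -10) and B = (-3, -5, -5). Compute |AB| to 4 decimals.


3D distance between two points
P1 = (1, 3, -10), P2 = (-3, -5, -5)
Formula: d = sqrt((x2-x1)^2 + (y2-y1)^2 + (z2-z1)^2)
dx = -3 - 1 = -4
dy = -5 - 3 = -8
dz = -5 - -10 = 5
dx^2 + dy^2 + dz^2 = 16 + 64 + 25 = 105
d = sqrt(105)
d = 10.247
10.247 units


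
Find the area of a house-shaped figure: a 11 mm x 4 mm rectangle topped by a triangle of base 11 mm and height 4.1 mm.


Composite shape: rectangle + triangle
Rectangle area = 11 * 4 = 44
Triangle area = 0.5 * 11 * 4.1 = 22.55
Total = 44 + 22.55
Total = 66.55
66.55 mm^2


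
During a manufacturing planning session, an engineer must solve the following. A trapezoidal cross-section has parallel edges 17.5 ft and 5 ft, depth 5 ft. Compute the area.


Shape: trapezoid
Parallel sides a = 17.5 ft, b = 5 ft; Height h = 5 ft
Formula: A = (a + b) * h / 2
a + b = 17.5 + 5 = 22.5
A = 22.5 * 5 / 2
A = 112.5 / 2
A = 56.25
56.25 ft^2


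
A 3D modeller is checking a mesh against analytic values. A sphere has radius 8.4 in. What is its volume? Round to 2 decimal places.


Shape: sphere
Radius r = 8.4 in
Formula: V = (4/3) * pi * r^3
r^3 = 592.704
(4/3) * 592.704 = 790.272
V = 790.272 * pi
V = 2482.71
2482.71 in^3


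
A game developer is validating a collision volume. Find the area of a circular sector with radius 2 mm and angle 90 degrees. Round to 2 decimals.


Shape: circular sector
Radius r = 2 mm, Angle = 90 degrees
Formula: A = (angle/360) * pi * r^2
r^2 = 4
Fraction of circle = 90/360
A = (90/360) * pi * 4
A = 1 * pi
A = 3.14
3.14 mm^2


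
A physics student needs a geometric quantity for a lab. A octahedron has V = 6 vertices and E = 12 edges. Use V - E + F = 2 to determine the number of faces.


Polyhedron: octahedron
Euler's formula for convex polyhedra: V - E + F = 2
Given: V = 6 vertices and E = 12 edges
Solve for F:
F = 2 + E - V = 2 + 12 - 6 = 8
8 faces


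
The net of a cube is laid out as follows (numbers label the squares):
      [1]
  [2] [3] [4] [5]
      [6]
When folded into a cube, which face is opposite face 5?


Net: cross layout. Take square 3 as the base (bottom).
Fold the four squares in the horizontal row up around 3: 2 -> left, 4 -> right, 5 wraps to the top.
Fold 1 and 6 up from 3: 1 -> back, 6 -> front.
Opposite pairs are therefore: (1, 6), (2, 4), (3, 5).
Face 5 is opposite face 3.
face 3


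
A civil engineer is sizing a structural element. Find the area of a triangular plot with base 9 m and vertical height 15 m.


Shape: triangle
Base b = 9 m, Height h = 15 m
Formula: A = (1/2) * b * h
A = 0.5 * 9 * 15
A = 0.5 * 135
A = 67.5
67.5 m^2


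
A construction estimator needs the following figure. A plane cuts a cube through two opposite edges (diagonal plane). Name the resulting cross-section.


Solid: cube
Cutting plane: through two opposite edges (diagonal plane)
Visualize the intersection of the plane with the solid's surface.
The boundary of the cut region is a rectangle.
rectangle


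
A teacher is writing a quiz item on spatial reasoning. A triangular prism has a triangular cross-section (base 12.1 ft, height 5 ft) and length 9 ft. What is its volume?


Shape: triangular prism
Triangle base = 12.1 ft, triangle height = 5 ft, prism length L = 9 ft
Formula: V = (1/2 * b * h_tri) * L
Cross-section area = 0.5 * 12.1 * 5 = 30.25
V = 30.25 * 9
V = 272.25
272.25 ft^3


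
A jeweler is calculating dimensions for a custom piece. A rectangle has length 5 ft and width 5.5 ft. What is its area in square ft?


Shape: rectangle
Length l = 5 ft, Width w = 5.5 ft
Formula: A = l * w
A = 5 * 5.5
A = 27.5
27.5 ft^2


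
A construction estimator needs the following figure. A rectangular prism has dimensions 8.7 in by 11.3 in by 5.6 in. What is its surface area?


Shape: rectangular prism
l = 8.7 in, w = 11.3 in, h = 5.6 in
Formula: SA = 2(lw + lh + wh)
lw = 98.31, lh = 48.72, wh = 63.28
lw + lh + wh = 210.31
SA = 2 * 210.31
SA = 420.62
420.62 in^2


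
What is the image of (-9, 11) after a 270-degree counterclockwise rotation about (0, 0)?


Transformation: rotation about the origin
Original point: (-9, 11)
Rule for 270 deg counterclockwise: (x, y) -> (y, -x)
Apply: (-9, 11) -> (11, 9)
(11, 9)


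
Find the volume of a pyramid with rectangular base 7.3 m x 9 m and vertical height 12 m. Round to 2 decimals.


Shape: rectangular pyramid
Base: 7.3 m x 9 m, Height h = 12 m
Formula: V = (1/3) * base_area * h
base_area = 7.3 * 9 = 65.7
base_area * h = 65.7 * 12 = 788.4
V = 788.4 / 3
V = 262.8
262.8 m^3


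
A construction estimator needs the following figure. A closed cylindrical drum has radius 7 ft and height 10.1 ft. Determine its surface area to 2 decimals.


Shape: closed cylinder
Radius r = 7 ft, Height h = 10.1 ft
Formula: SA = 2*pi*r^2 + 2*pi*r*h = 2*pi*r*(r + h)
r + h = 17.1
2 * r * (r + h) = 2 * 7 * 17.1 = 239.4
SA = 239.4 * pi
SA = 752.1
752.1 ft^2


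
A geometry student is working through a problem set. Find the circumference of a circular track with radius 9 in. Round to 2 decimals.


Shape: circle
Radius r = 9 in
Formula: C = 2 * pi * r
C = 2 * pi * 9
C = 18 * pi
C = 56.55
56.55 in


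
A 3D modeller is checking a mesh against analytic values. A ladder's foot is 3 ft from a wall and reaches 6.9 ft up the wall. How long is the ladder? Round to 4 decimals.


Shape: right triangle
Legs a = 3 ft, b = 6.9 ft
Formula: c = sqrt(a^2 + b^2)
a^2 = 9, b^2 = 47.61
a^2 + b^2 = 56.61
c = sqrt(56.61)
c = 7.524
7.524 ft


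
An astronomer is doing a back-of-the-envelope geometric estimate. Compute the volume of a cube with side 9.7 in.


Shape: cube
Side s = 9.7 in
Formula: V = s^3
V = 9.7 * 9.7 * 9.7
V = 94.09 * 9.7
V = 912.673
912.673 in^3


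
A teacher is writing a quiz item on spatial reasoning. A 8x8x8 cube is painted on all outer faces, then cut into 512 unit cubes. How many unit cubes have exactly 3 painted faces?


Large cube: 8 x 8 x 8, cut into unit cubes.
Cubes with 3 painted faces are at the corners. A cube always has 8 corners.
Count = 8
8 unit cubes


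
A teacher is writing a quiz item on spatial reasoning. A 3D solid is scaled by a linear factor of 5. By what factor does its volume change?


Linear scale factor k = 5
Rule: under a linear scaling by k, volumes scale by k^3.
k^3 = 5 * 5 * 5
k^3 = 25 * 5
k^3 = 125
Volume scales by a factor of 125.
125 (dimensionless)


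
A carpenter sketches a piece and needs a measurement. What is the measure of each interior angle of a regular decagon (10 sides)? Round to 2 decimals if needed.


Shape: regular decagon (10 sides)
Formula: interior angle = (n - 2) * 180 / n
(n - 2) = 8
(n - 2) * 180 = 1440
angle = 1440 / 10
angle = 144
144 degrees


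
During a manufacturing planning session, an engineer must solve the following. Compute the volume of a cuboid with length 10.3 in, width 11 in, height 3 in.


Shape: rectangular prism
l = 10.3 in, w = 11 in, h = 3 in
Formula: V = l * w * h
V = 10.3 * 11 * 3
V = 113.3 * 3
V = 339.9
339.9 in^3


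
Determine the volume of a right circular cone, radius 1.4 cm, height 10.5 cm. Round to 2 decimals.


Shape: cone
Radius r = 1.4 cm, Height h = 10.5 cm
Formula: V = (1/3) * pi * r^2 * h
r^2 = 1.96
pi * r^2 * h = pi * 1.96 * 10.5 = 20.58 * pi
V = 20.58 * pi / 3
V = 21.55
21.55 cm^3


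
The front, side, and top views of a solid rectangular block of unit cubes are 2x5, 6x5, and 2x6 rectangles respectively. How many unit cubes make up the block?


Orthographic views of a solid rectangular block:
Front view 2 x 5 -> length = 2, height = 5
Side view 6 x 5 -> width = 6, height = 5 (consistent)
Top view 2 x 6 -> confirms length = 2, width = 6
The block is 2 x 6 x 5.
Total unit cubes = 2 * 6 * 5 = 60
60 unit cubes


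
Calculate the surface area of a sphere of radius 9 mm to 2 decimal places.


Shape: sphere
Radius r = 9 mm
Formula: SA = 4 * pi * r^2
r^2 = 81
SA = 4 * pi * 81
SA = 324 * pi
SA = 1017.88
1017.88 mm^2


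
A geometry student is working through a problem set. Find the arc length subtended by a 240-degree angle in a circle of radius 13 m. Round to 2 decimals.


Shape: circular arc
Radius r = 13 m, Angle = 240 degrees
Formula: L = (angle/360) * 2 * pi * r
2 * pi * r = 26 * pi
L = (240/360) * 26 * pi
L = 17.333333 * pi
L = 54.45
54.45 m


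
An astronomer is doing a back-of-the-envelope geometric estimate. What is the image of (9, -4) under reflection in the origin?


Transformation: reflection
Original point: (9, -4)
Rule for reflection through the origin: (x, y) -> (-x, -y)
Apply: (9, -4) -> (-9, 4)
(-9, 4)


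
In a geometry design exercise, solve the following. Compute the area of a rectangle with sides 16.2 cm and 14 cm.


Shape: rectangle
Length l = 16.2 cm, Width w = 14 cm
Formula: A = l * w
A = 16.2 * 14
A = 226.8
226.8 cm^2


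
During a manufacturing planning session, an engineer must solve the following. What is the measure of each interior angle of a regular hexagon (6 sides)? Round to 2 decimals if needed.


Shape: regular hexagon (6 sides)
Formula: interior angle = (n - 2) * 180 / n
(n - 2) = 4
(n - 2) * 180 = 720
angle = 720 / 6
angle = 120
120 degrees


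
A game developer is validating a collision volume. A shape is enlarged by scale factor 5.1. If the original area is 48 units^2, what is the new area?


Linear scale factor k = 5.1
Original area = 48 units^2
Rule: under a linear scaling by k, areas scale by k^2.
k^2 = 5.1^2 = 26.01
New area = 48 * 26.01
New area = 1248.48
1248.48 units^2


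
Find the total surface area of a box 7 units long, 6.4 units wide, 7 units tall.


Shape: rectangular prism
l = 7 units, w = 6.4 units, h = 7 units
Formula: SA = 2(lw + lh + wh)
lw = 44.8, lh = 49, wh = 44.8
lw + lh + wh = 138.6
SA = 2 * 138.6
SA = 277.2
277.2 units^2


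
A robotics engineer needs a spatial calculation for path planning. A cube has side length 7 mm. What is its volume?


Shape: cube
Side s = 7 mm
Formula: V = s^3
V = 7 * 7 * 7
V = 49 * 7
V = 343
343 mm^3


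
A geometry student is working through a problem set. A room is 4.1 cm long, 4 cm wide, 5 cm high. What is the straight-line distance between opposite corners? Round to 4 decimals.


Shape: rectangular box (space diagonal)
l = 4.1 cm, w = 4 cm, h = 5 cm
Visualize: the diagonal of the base, then a right triangle with that diagonal and the height.
Formula: d = sqrt(l^2 + w^2 + h^2)
l^2 + w^2 + h^2 = 16.81 + 16 + 25 = 57.81
d = sqrt(57.81)
d = 7.6033
7.6033 cm


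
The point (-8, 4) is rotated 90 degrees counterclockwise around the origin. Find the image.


Transformation: rotation about the origin
Original point: (-8, 4)
Rule for 90 deg counterclockwise: (x, y) -> (-y, x)
Apply: (-8, 4) -> (-4, -8)
(-4, -8)


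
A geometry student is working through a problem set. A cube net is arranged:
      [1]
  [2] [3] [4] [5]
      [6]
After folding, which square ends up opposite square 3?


Net: cross layout. Take square 3 as the base (bottom).
Fold the four squares in the horizontal row up around 3: 2 -> left, 4 -> right, 5 wraps to the top.
Fold 1 and 6 up from 3: 1 -> back, 6 -> front.
Opposite pairs are therefore: (1, 6), (2, 4), (3, 5).
Face 3 is opposite face 5.
face 5


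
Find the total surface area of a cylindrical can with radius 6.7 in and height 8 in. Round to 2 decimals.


Shape: closed cylinder
Radius r = 6.7 in, Height h = 8 in
Formula: SA = 2*pi*r^2 + 2*pi*r*h = 2*pi*r*(r + h)
r + h = 14.7
2 * r * (r + h) = 2 * 6.7 * 14.7 = 196.98
SA = 196.98 * pi
SA = 618.83
618.83 in^2


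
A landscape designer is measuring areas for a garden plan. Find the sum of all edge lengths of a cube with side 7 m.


Shape: cube
Side s = 7 m
A cube has 12 edges, all equal.
Formula: total edge length = 12 * s
Total = 12 * 7
Total = 84
84 m


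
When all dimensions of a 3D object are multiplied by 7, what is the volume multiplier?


Linear scale factor k = 7
Rule: under a linear scaling by k, volumes scale by k^3.
k^3 = 7 * 7 * 7
k^3 = 49 * 7
k^3 = 343
Volume scales by a factor of 343.
343 (dimensionless)


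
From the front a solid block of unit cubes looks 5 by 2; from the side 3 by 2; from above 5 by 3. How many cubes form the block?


Orthographic views of a solid rectangular block:
Front view 5 x 2 -> length = 5, height = 2
Side view 3 x 2 -> width = 3, height = 2 (consistent)
Top view 5 x 3 -> confirms length = 5, width = 3
The block is 5 x 3 x 2.
Total unit cubes = 5 * 3 * 2 = 30
30 unit cubes


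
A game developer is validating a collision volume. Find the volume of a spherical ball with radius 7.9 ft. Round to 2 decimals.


Shape: sphere
Radius r = 7.9 ft
Formula: V = (4/3) * pi * r^3
r^3 = 493.039
(4/3) * 493.039 = 657.385333
V = 657.385333 * pi
V = 2065.24
2065.24 ft^3


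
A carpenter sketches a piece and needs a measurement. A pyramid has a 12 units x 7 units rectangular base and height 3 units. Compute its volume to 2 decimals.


Shape: rectangular pyramid
Base: 12 units x 7 units, Height h = 3 units
Formula: V = (1/3) * base_area * h
base_area = 12 * 7 = 84
base_area * h = 84 * 3 = 252
V = 252 / 3
V = 84
84 units^3


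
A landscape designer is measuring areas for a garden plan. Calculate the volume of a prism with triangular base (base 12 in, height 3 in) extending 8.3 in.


Shape: triangular prism
Triangle base = 12 in, triangle height = 3 in, prism length L = 8.3 in
Formula: V = (1/2 * b * h_tri) * L
Cross-section area = 0.5 * 12 * 3 = 18
V = 18 * 8.3
V = 149.4
149.4 in^3


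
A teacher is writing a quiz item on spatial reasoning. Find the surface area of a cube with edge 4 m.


Shape: cube
Side s = 4 m
A cube has 6 square faces.
Formula: SA = 6 * s^2
s^2 = 16
SA = 6 * 16
SA = 96
96 m^2


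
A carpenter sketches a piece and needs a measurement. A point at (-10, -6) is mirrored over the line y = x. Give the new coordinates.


Transformation: reflection
Original point: (-10, -6)
Rule for reflection over y = x: (x, y) -> (y, x)
Apply: (-10, -6) -> (-6, -10)
(-6, -10)


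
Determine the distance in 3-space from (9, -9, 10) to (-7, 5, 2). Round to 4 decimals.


3D distance between two points
P1 = (9, -9, 10), P2 = (-7, 5, 2)
Formula: d = sqrt((x2-x1)^2 + (y2-y1)^2 + (z2-z1)^2)
dx = -7 - 9 = -16
dy = 5 - -9 = 14
dz = 2 - 10 = -8
dx^2 + dy^2 + dz^2 = 256 + 196 + 64 = 516
d = sqrt(516)
d = 22.7156
22.7156 units


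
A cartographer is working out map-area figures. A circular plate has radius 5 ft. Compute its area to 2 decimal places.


Shape: circle
Radius r = 5 ft
Formula: A = pi * r^2
r^2 = 5^2 = 25
A = pi * 25
A = 78.54
78.54 ft^2


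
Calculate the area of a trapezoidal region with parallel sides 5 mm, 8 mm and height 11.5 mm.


Shape: trapezoid
Parallel sides a = 5 mm, b = 8 mm; Height h = 11.5 mm
Formula: A = (a + b) * h / 2
a + b = 5 + 8 = 13
A = 13 * 11.5 / 2
A = 149.5 / 2
A = 74.75
74.75 mm^2


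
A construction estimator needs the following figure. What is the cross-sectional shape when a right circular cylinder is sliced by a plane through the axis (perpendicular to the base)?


Solid: right circular cylinder
Cutting plane: through the axis (perpendicular to the base)
Visualize the intersection of the plane with the solid's surface.
The boundary of the cut region is a rectangle.
rectangle


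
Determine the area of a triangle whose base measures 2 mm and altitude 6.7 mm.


Shape: triangle
Base b = 2 mm, Height h = 6.7 mm
Formula: A = (1/2) * b * h
A = 0.5 * 2 * 6.7
A = 0.5 * 13.4
A = 6.7
6.7 mm^2


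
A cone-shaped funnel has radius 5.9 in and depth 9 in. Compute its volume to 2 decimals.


Shape: cone
Radius r = 5.9 in, Height h = 9 in
Formula: V = (1/3) * pi * r^2 * h
r^2 = 34.81
pi * r^2 * h = pi * 34.81 * 9 = 313.29 * pi
V = 313.29 * pi / 3
V = 328.08
328.08 in^3


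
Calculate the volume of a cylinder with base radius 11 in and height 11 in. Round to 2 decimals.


Shape: cylinder
Radius r = 11 in, Height h = 11 in
Formula: V = pi * r^2 * h
r^2 = 121
V = pi * 121 * 11
V = 1331 * pi
V = 4181.46
4181.46 in^3
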